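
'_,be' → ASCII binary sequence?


String: '_,be'  (4 characters)
Per-character ASCII lookup:
  '_': special character: '_' = 95 → 1011111
  ',': special character: ',' = 44 → 101100
  'b': lowercase starts at 97: 'b' = 97 + 1 = 98 → 1100010
  'e': lowercase starts at 97: 'e' = 97 + 4 = 101 → 1100101
= 1011111 101100 1100010 1100101


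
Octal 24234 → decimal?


Positional values:
Position 0: 4 × 8^0 = 4
Position 1: 3 × 8^1 = 24
Position 2: 2 × 8^2 = 128
Position 3: 4 × 8^3 = 2048
Position 4: 2 × 8^4 = 8192
Sum = 4 + 24 + 128 + 2048 + 8192
= 10396


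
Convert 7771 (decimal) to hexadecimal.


Divide by 16 repeatedly:
7771 ÷ 16 = 485 remainder 11 (B)
485 ÷ 16 = 30 remainder 5 (5)
30 ÷ 16 = 1 remainder 14 (E)
1 ÷ 16 = 0 remainder 1 (1)
Reading remainders bottom-up:
= 0x1E5B


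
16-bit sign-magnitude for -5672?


Sign bit: 1 (negative)
Magnitude: 5672 = 001011000101000
= 1001011000101000


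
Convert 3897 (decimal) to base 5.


Divide by 5 repeatedly:
3897 ÷ 5 = 779 remainder 2
779 ÷ 5 = 155 remainder 4
155 ÷ 5 = 31 remainder 0
31 ÷ 5 = 6 remainder 1
6 ÷ 5 = 1 remainder 1
1 ÷ 5 = 0 remainder 1
Reading remainders bottom-up:
= 111042


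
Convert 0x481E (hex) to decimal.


Positional values:
Position 0: E × 16^0 = 14 × 1 = 14
Position 1: 1 × 16^1 = 1 × 16 = 16
Position 2: 8 × 16^2 = 8 × 256 = 2048
Position 3: 4 × 16^3 = 4 × 4096 = 16384
Sum = 14 + 16 + 2048 + 16384
= 18462


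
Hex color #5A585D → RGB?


Hex: #5A585D
R = 5A₁₆ = 90
G = 58₁₆ = 88
B = 5D₁₆ = 93
= RGB(90, 88, 93)


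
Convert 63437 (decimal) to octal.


Divide by 8 repeatedly:
63437 ÷ 8 = 7929 remainder 5
7929 ÷ 8 = 991 remainder 1
991 ÷ 8 = 123 remainder 7
123 ÷ 8 = 15 remainder 3
15 ÷ 8 = 1 remainder 7
1 ÷ 8 = 0 remainder 1
Reading remainders bottom-up:
= 0o173715


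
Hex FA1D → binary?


Each hex digit → 4 binary bits:
  F = 1111
  A = 1010
  1 = 0001
  D = 1101
Concatenate: 1111 1010 0001 1101
= 1111101000011101


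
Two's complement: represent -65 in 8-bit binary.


Original: 01000001
Step 1 - Invert all bits: 10111110
Step 2 - Add 1: 10111110 + 1
= 10111111 (represents -65)


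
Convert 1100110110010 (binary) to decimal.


Positional values:
Bit 1: 1 × 2^1 = 2
Bit 4: 1 × 2^4 = 16
Bit 5: 1 × 2^5 = 32
Bit 7: 1 × 2^7 = 128
Bit 8: 1 × 2^8 = 256
Bit 11: 1 × 2^11 = 2048
Bit 12: 1 × 2^12 = 4096
Sum = 2 + 16 + 32 + 128 + 256 + 2048 + 4096
= 6578


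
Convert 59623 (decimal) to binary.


Divide by 2 repeatedly:
59623 ÷ 2 = 29811 remainder 1
29811 ÷ 2 = 14905 remainder 1
14905 ÷ 2 = 7452 remainder 1
7452 ÷ 2 = 3726 remainder 0
3726 ÷ 2 = 1863 remainder 0
1863 ÷ 2 = 931 remainder 1
931 ÷ 2 = 465 remainder 1
465 ÷ 2 = 232 remainder 1
232 ÷ 2 = 116 remainder 0
116 ÷ 2 = 58 remainder 0
58 ÷ 2 = 29 remainder 0
29 ÷ 2 = 14 remainder 1
14 ÷ 2 = 7 remainder 0
7 ÷ 2 = 3 remainder 1
3 ÷ 2 = 1 remainder 1
1 ÷ 2 = 0 remainder 1
Reading remainders bottom-up:
= 1110100011100111


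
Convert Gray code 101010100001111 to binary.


Gray code: 101010100001111
MSB stays the same: 1
Each subsequent bit = prev_binary XOR current_gray:
  B[1] = 1 XOR 0 = 1
  B[2] = 1 XOR 1 = 0
  B[3] = 0 XOR 0 = 0
  B[4] = 0 XOR 1 = 1
  B[5] = 1 XOR 0 = 1
  B[6] = 1 XOR 1 = 0
  B[7] = 0 XOR 0 = 0
  B[8] = 0 XOR 0 = 0
  B[9] = 0 XOR 0 = 0
  B[10] = 0 XOR 0 = 0
  B[11] = 0 XOR 1 = 1
  B[12] = 1 XOR 1 = 0
  B[13] = 0 XOR 1 = 1
  B[14] = 1 XOR 1 = 0
= 110011000001010 (26122 decimal)


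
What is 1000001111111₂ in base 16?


Group into 4-bit nibbles: 0001000001111111
  0001 = 1
  0000 = 0
  0111 = 7
  1111 = F
= 0x107F


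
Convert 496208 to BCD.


Each digit → 4-bit binary:
  4 → 0100
  9 → 1001
  6 → 0110
  2 → 0010
  0 → 0000
  8 → 1000
= 0100 1001 0110 0010 0000 1000


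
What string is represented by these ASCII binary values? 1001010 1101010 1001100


Codes (binary): 1001010 1101010 1001100
Per-code ASCII lookup:
  1001010 = 74  (range 65-90: uppercase, 74 - 65 = 9) → 'J'
  1101010 = 106  (range 97-122: lowercase, 106 - 97 = 9) → 'j'
  1001100 = 76  (range 65-90: uppercase, 76 - 65 = 11) → 'L'
= 'JjL'


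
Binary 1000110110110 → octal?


Group into 3-bit groups: 001000110110110
  001 = 1
  000 = 0
  110 = 6
  110 = 6
  110 = 6
= 0o10666


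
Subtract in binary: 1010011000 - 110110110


Align and subtract column by column (LSB to MSB, borrowing when needed):
  1010011000
- 0110110110
  ----------
  col 0: (0 - 0 borrow-in) - 0 → 0 - 0 = 0, borrow out 0
  col 1: (0 - 0 borrow-in) - 1 → borrow from next column: (0+2) - 1 = 1, borrow out 1
  col 2: (0 - 1 borrow-in) - 1 → borrow from next column: (-1+2) - 1 = 0, borrow out 1
  col 3: (1 - 1 borrow-in) - 0 → 0 - 0 = 0, borrow out 0
  col 4: (1 - 0 borrow-in) - 1 → 1 - 1 = 0, borrow out 0
  col 5: (0 - 0 borrow-in) - 1 → borrow from next column: (0+2) - 1 = 1, borrow out 1
  col 6: (0 - 1 borrow-in) - 0 → borrow from next column: (-1+2) - 0 = 1, borrow out 1
  col 7: (1 - 1 borrow-in) - 1 → borrow from next column: (0+2) - 1 = 1, borrow out 1
  col 8: (0 - 1 borrow-in) - 1 → borrow from next column: (-1+2) - 1 = 0, borrow out 1
  col 9: (1 - 1 borrow-in) - 0 → 0 - 0 = 0, borrow out 0
Reading bits MSB→LSB: 0011100010
Strip leading zeros: 11100010
= 11100010


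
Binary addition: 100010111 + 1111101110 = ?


Align and add column by column (LSB to MSB, carry propagating):
  00100010111
+ 01111101110
  -----------
  col 0: 1 + 0 + 0 (carry in) = 1 → bit 1, carry out 0
  col 1: 1 + 1 + 0 (carry in) = 2 → bit 0, carry out 1
  col 2: 1 + 1 + 1 (carry in) = 3 → bit 1, carry out 1
  col 3: 0 + 1 + 1 (carry in) = 2 → bit 0, carry out 1
  col 4: 1 + 0 + 1 (carry in) = 2 → bit 0, carry out 1
  col 5: 0 + 1 + 1 (carry in) = 2 → bit 0, carry out 1
  col 6: 0 + 1 + 1 (carry in) = 2 → bit 0, carry out 1
  col 7: 0 + 1 + 1 (carry in) = 2 → bit 0, carry out 1
  col 8: 1 + 1 + 1 (carry in) = 3 → bit 1, carry out 1
  col 9: 0 + 1 + 1 (carry in) = 2 → bit 0, carry out 1
  col 10: 0 + 0 + 1 (carry in) = 1 → bit 1, carry out 0
Reading bits MSB→LSB: 10100000101
Strip leading zeros: 10100000101
= 10100000101


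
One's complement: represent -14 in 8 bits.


Original: 00001110
Invert all bits:
  bit 0: 0 → 1
  bit 1: 0 → 1
  bit 2: 0 → 1
  bit 3: 0 → 1
  bit 4: 1 → 0
  bit 5: 1 → 0
  bit 6: 1 → 0
  bit 7: 0 → 1
= 11110001


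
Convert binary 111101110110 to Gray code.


Binary: 111101110110
Gray code: G = B XOR (B >> 1)
B >> 1 = 011110111011
111101110110 XOR 011110111011:
  1 XOR 0 = 1
  1 XOR 1 = 0
  1 XOR 1 = 0
  1 XOR 1 = 0
  0 XOR 1 = 1
  1 XOR 0 = 1
  1 XOR 1 = 0
  1 XOR 1 = 0
  0 XOR 1 = 1
  1 XOR 0 = 1
  1 XOR 1 = 0
  0 XOR 1 = 1
= 100011001101


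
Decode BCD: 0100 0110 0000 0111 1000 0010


Each 4-bit group → digit:
  0100 → 4
  0110 → 6
  0000 → 0
  0111 → 7
  1000 → 8
  0010 → 2
= 460782


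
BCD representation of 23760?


Each digit → 4-bit binary:
  2 → 0010
  3 → 0011
  7 → 0111
  6 → 0110
  0 → 0000
= 0010 0011 0111 0110 0000


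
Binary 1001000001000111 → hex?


Group into 4-bit nibbles: 1001000001000111
  1001 = 9
  0000 = 0
  0100 = 4
  0111 = 7
= 0x9047


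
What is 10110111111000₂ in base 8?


Group into 3-bit groups: 010110111111000
  010 = 2
  110 = 6
  111 = 7
  111 = 7
  000 = 0
= 0o26770


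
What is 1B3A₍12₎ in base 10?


Positional values (base 12):
  A × 12^0 = 10 × 1 = 10
  3 × 12^1 = 3 × 12 = 36
  B × 12^2 = 11 × 144 = 1584
  1 × 12^3 = 1 × 1728 = 1728
Sum = 10 + 36 + 1584 + 1728
= 3358


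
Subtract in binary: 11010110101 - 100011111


Align and subtract column by column (LSB to MSB, borrowing when needed):
  11010110101
- 00100011111
  -----------
  col 0: (1 - 0 borrow-in) - 1 → 1 - 1 = 0, borrow out 0
  col 1: (0 - 0 borrow-in) - 1 → borrow from next column: (0+2) - 1 = 1, borrow out 1
  col 2: (1 - 1 borrow-in) - 1 → borrow from next column: (0+2) - 1 = 1, borrow out 1
  col 3: (0 - 1 borrow-in) - 1 → borrow from next column: (-1+2) - 1 = 0, borrow out 1
  col 4: (1 - 1 borrow-in) - 1 → borrow from next column: (0+2) - 1 = 1, borrow out 1
  col 5: (1 - 1 borrow-in) - 0 → 0 - 0 = 0, borrow out 0
  col 6: (0 - 0 borrow-in) - 0 → 0 - 0 = 0, borrow out 0
  col 7: (1 - 0 borrow-in) - 0 → 1 - 0 = 1, borrow out 0
  col 8: (0 - 0 borrow-in) - 1 → borrow from next column: (0+2) - 1 = 1, borrow out 1
  col 9: (1 - 1 borrow-in) - 0 → 0 - 0 = 0, borrow out 0
  col 10: (1 - 0 borrow-in) - 0 → 1 - 0 = 1, borrow out 0
Reading bits MSB→LSB: 10110010110
Strip leading zeros: 10110010110
= 10110010110


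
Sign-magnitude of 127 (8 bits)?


Sign bit: 0 (positive)
Magnitude: 127 = 1111111
= 01111111


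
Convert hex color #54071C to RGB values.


Hex: #54071C
R = 54₁₆ = 84
G = 07₁₆ = 7
B = 1C₁₆ = 28
= RGB(84, 7, 28)


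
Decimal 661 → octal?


Divide by 8 repeatedly:
661 ÷ 8 = 82 remainder 5
82 ÷ 8 = 10 remainder 2
10 ÷ 8 = 1 remainder 2
1 ÷ 8 = 0 remainder 1
Reading remainders bottom-up:
= 0o1225


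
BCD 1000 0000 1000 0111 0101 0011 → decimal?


Each 4-bit group → digit:
  1000 → 8
  0000 → 0
  1000 → 8
  0111 → 7
  0101 → 5
  0011 → 3
= 808753


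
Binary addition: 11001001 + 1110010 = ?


Align and add column by column (LSB to MSB, carry propagating):
  011001001
+ 001110010
  ---------
  col 0: 1 + 0 + 0 (carry in) = 1 → bit 1, carry out 0
  col 1: 0 + 1 + 0 (carry in) = 1 → bit 1, carry out 0
  col 2: 0 + 0 + 0 (carry in) = 0 → bit 0, carry out 0
  col 3: 1 + 0 + 0 (carry in) = 1 → bit 1, carry out 0
  col 4: 0 + 1 + 0 (carry in) = 1 → bit 1, carry out 0
  col 5: 0 + 1 + 0 (carry in) = 1 → bit 1, carry out 0
  col 6: 1 + 1 + 0 (carry in) = 2 → bit 0, carry out 1
  col 7: 1 + 0 + 1 (carry in) = 2 → bit 0, carry out 1
  col 8: 0 + 0 + 1 (carry in) = 1 → bit 1, carry out 0
Reading bits MSB→LSB: 100111011
Strip leading zeros: 100111011
= 100111011


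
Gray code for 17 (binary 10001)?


Binary: 10001
Gray code: G = B XOR (B >> 1)
B >> 1 = 01000
10001 XOR 01000:
  1 XOR 0 = 1
  0 XOR 1 = 1
  0 XOR 0 = 0
  0 XOR 0 = 0
  1 XOR 0 = 1
= 11001


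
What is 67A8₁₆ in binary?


Each hex digit → 4 binary bits:
  6 = 0110
  7 = 0111
  A = 1010
  8 = 1000
Concatenate: 0110 0111 1010 1000
= 0110011110101000


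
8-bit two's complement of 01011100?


Original: 01011100
Step 1 - Invert all bits: 10100011
Step 2 - Add 1: 10100011 + 1
= 10100100 (represents -92)


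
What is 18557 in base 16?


Divide by 16 repeatedly:
18557 ÷ 16 = 1159 remainder 13 (D)
1159 ÷ 16 = 72 remainder 7 (7)
72 ÷ 16 = 4 remainder 8 (8)
4 ÷ 16 = 0 remainder 4 (4)
Reading remainders bottom-up:
= 0x487D


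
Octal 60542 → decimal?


Positional values:
Position 0: 2 × 8^0 = 2
Position 1: 4 × 8^1 = 32
Position 2: 5 × 8^2 = 320
Position 3: 0 × 8^3 = 0
Position 4: 6 × 8^4 = 24576
Sum = 2 + 32 + 320 + 0 + 24576
= 24930


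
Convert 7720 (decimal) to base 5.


Divide by 5 repeatedly:
7720 ÷ 5 = 1544 remainder 0
1544 ÷ 5 = 308 remainder 4
308 ÷ 5 = 61 remainder 3
61 ÷ 5 = 12 remainder 1
12 ÷ 5 = 2 remainder 2
2 ÷ 5 = 0 remainder 2
Reading remainders bottom-up:
= 221340


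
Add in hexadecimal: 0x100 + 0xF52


Align and add column by column (LSB to MSB, each column mod 16 with carry):
  0100
+ 0F52
  ----
  col 0: 0(0) + 2(2) + 0 (carry in) = 2 → 2(2), carry out 0
  col 1: 0(0) + 5(5) + 0 (carry in) = 5 → 5(5), carry out 0
  col 2: 1(1) + F(15) + 0 (carry in) = 16 → 0(0), carry out 1
  col 3: 0(0) + 0(0) + 1 (carry in) = 1 → 1(1), carry out 0
Reading digits MSB→LSB: 1052
Strip leading zeros: 1052
= 0x1052


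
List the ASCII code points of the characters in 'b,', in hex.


String: 'b,'  (2 characters)
Per-character ASCII lookup:
  'b': lowercase starts at 97: 'b' = 97 + 1 = 98 → 0x62
  ',': special character: ',' = 44 → 0x2C
= 0x62 0x2C


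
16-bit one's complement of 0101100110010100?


Original: 0101100110010100
Invert all bits:
  bit 0: 0 → 1
  bit 1: 1 → 0
  bit 2: 0 → 1
  bit 3: 1 → 0
  bit 4: 1 → 0
  bit 5: 0 → 1
  bit 6: 0 → 1
  bit 7: 1 → 0
  bit 8: 1 → 0
  bit 9: 0 → 1
  bit 10: 0 → 1
  bit 11: 1 → 0
  bit 12: 0 → 1
  bit 13: 1 → 0
  bit 14: 0 → 1
  bit 15: 0 → 1
= 1010011001101011


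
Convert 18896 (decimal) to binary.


Divide by 2 repeatedly:
18896 ÷ 2 = 9448 remainder 0
9448 ÷ 2 = 4724 remainder 0
4724 ÷ 2 = 2362 remainder 0
2362 ÷ 2 = 1181 remainder 0
1181 ÷ 2 = 590 remainder 1
590 ÷ 2 = 295 remainder 0
295 ÷ 2 = 147 remainder 1
147 ÷ 2 = 73 remainder 1
73 ÷ 2 = 36 remainder 1
36 ÷ 2 = 18 remainder 0
18 ÷ 2 = 9 remainder 0
9 ÷ 2 = 4 remainder 1
4 ÷ 2 = 2 remainder 0
2 ÷ 2 = 1 remainder 0
1 ÷ 2 = 0 remainder 1
Reading remainders bottom-up:
= 100100111010000


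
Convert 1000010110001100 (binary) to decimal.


Positional values:
Bit 2: 1 × 2^2 = 4
Bit 3: 1 × 2^3 = 8
Bit 7: 1 × 2^7 = 128
Bit 8: 1 × 2^8 = 256
Bit 10: 1 × 2^10 = 1024
Bit 15: 1 × 2^15 = 32768
Sum = 4 + 8 + 128 + 256 + 1024 + 32768
= 34188


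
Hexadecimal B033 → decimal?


Positional values:
Position 0: 3 × 16^0 = 3 × 1 = 3
Position 1: 3 × 16^1 = 3 × 16 = 48
Position 2: 0 × 16^2 = 0 × 256 = 0
Position 3: B × 16^3 = 11 × 4096 = 45056
Sum = 3 + 48 + 0 + 45056
= 45107


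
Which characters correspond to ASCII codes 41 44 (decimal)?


Codes (decimal): 41 44
Per-code ASCII lookup:
  41  (special character) → ')'
  44  (special character) → ','
= '),'


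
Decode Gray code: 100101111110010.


Gray code: 100101111110010
MSB stays the same: 1
Each subsequent bit = prev_binary XOR current_gray:
  B[1] = 1 XOR 0 = 1
  B[2] = 1 XOR 0 = 1
  B[3] = 1 XOR 1 = 0
  B[4] = 0 XOR 0 = 0
  B[5] = 0 XOR 1 = 1
  B[6] = 1 XOR 1 = 0
  B[7] = 0 XOR 1 = 1
  B[8] = 1 XOR 1 = 0
  B[9] = 0 XOR 1 = 1
  B[10] = 1 XOR 1 = 0
  B[11] = 0 XOR 0 = 0
  B[12] = 0 XOR 0 = 0
  B[13] = 0 XOR 1 = 1
  B[14] = 1 XOR 0 = 1
= 111001010100011 (29347 decimal)


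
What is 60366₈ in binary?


Each octal digit → 3 binary bits:
  6 = 110
  0 = 000
  3 = 011
  6 = 110
  6 = 110
Concatenate: 110 000 011 110 110
= 110000011110110


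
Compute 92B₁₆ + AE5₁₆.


Align and add column by column (LSB to MSB, each column mod 16 with carry):
  092B
+ 0AE5
  ----
  col 0: B(11) + 5(5) + 0 (carry in) = 16 → 0(0), carry out 1
  col 1: 2(2) + E(14) + 1 (carry in) = 17 → 1(1), carry out 1
  col 2: 9(9) + A(10) + 1 (carry in) = 20 → 4(4), carry out 1
  col 3: 0(0) + 0(0) + 1 (carry in) = 1 → 1(1), carry out 0
Reading digits MSB→LSB: 1410
Strip leading zeros: 1410
= 0x1410


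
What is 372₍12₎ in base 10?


Positional values (base 12):
  2 × 12^0 = 2 × 1 = 2
  7 × 12^1 = 7 × 12 = 84
  3 × 12^2 = 3 × 144 = 432
Sum = 2 + 84 + 432
= 518


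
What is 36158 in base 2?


Divide by 2 repeatedly:
36158 ÷ 2 = 18079 remainder 0
18079 ÷ 2 = 9039 remainder 1
9039 ÷ 2 = 4519 remainder 1
4519 ÷ 2 = 2259 remainder 1
2259 ÷ 2 = 1129 remainder 1
1129 ÷ 2 = 564 remainder 1
564 ÷ 2 = 282 remainder 0
282 ÷ 2 = 141 remainder 0
141 ÷ 2 = 70 remainder 1
70 ÷ 2 = 35 remainder 0
35 ÷ 2 = 17 remainder 1
17 ÷ 2 = 8 remainder 1
8 ÷ 2 = 4 remainder 0
4 ÷ 2 = 2 remainder 0
2 ÷ 2 = 1 remainder 0
1 ÷ 2 = 0 remainder 1
Reading remainders bottom-up:
= 1000110100111110


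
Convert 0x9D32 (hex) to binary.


Each hex digit → 4 binary bits:
  9 = 1001
  D = 1101
  3 = 0011
  2 = 0010
Concatenate: 1001 1101 0011 0010
= 1001110100110010


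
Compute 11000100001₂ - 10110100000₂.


Align and subtract column by column (LSB to MSB, borrowing when needed):
  11000100001
- 10110100000
  -----------
  col 0: (1 - 0 borrow-in) - 0 → 1 - 0 = 1, borrow out 0
  col 1: (0 - 0 borrow-in) - 0 → 0 - 0 = 0, borrow out 0
  col 2: (0 - 0 borrow-in) - 0 → 0 - 0 = 0, borrow out 0
  col 3: (0 - 0 borrow-in) - 0 → 0 - 0 = 0, borrow out 0
  col 4: (0 - 0 borrow-in) - 0 → 0 - 0 = 0, borrow out 0
  col 5: (1 - 0 borrow-in) - 1 → 1 - 1 = 0, borrow out 0
  col 6: (0 - 0 borrow-in) - 0 → 0 - 0 = 0, borrow out 0
  col 7: (0 - 0 borrow-in) - 1 → borrow from next column: (0+2) - 1 = 1, borrow out 1
  col 8: (0 - 1 borrow-in) - 1 → borrow from next column: (-1+2) - 1 = 0, borrow out 1
  col 9: (1 - 1 borrow-in) - 0 → 0 - 0 = 0, borrow out 0
  col 10: (1 - 0 borrow-in) - 1 → 1 - 1 = 0, borrow out 0
Reading bits MSB→LSB: 00010000001
Strip leading zeros: 10000001
= 10000001


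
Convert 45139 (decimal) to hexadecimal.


Divide by 16 repeatedly:
45139 ÷ 16 = 2821 remainder 3 (3)
2821 ÷ 16 = 176 remainder 5 (5)
176 ÷ 16 = 11 remainder 0 (0)
11 ÷ 16 = 0 remainder 11 (B)
Reading remainders bottom-up:
= 0xB053


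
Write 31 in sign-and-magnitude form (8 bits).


Sign bit: 0 (positive)
Magnitude: 31 = 0011111
= 00011111


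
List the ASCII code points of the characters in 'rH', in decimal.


String: 'rH'  (2 characters)
Per-character ASCII lookup:
  'r': lowercase starts at 97: 'r' = 97 + 17 = 114
  'H': uppercase starts at 65: 'H' = 65 + 7 = 72
= 114 72


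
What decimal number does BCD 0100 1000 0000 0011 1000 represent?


Each 4-bit group → digit:
  0100 → 4
  1000 → 8
  0000 → 0
  0011 → 3
  1000 → 8
= 48038


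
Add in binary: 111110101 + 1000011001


Align and add column by column (LSB to MSB, carry propagating):
  00111110101
+ 01000011001
  -----------
  col 0: 1 + 1 + 0 (carry in) = 2 → bit 0, carry out 1
  col 1: 0 + 0 + 1 (carry in) = 1 → bit 1, carry out 0
  col 2: 1 + 0 + 0 (carry in) = 1 → bit 1, carry out 0
  col 3: 0 + 1 + 0 (carry in) = 1 → bit 1, carry out 0
  col 4: 1 + 1 + 0 (carry in) = 2 → bit 0, carry out 1
  col 5: 1 + 0 + 1 (carry in) = 2 → bit 0, carry out 1
  col 6: 1 + 0 + 1 (carry in) = 2 → bit 0, carry out 1
  col 7: 1 + 0 + 1 (carry in) = 2 → bit 0, carry out 1
  col 8: 1 + 0 + 1 (carry in) = 2 → bit 0, carry out 1
  col 9: 0 + 1 + 1 (carry in) = 2 → bit 0, carry out 1
  col 10: 0 + 0 + 1 (carry in) = 1 → bit 1, carry out 0
Reading bits MSB→LSB: 10000001110
Strip leading zeros: 10000001110
= 10000001110


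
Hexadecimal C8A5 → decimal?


Positional values:
Position 0: 5 × 16^0 = 5 × 1 = 5
Position 1: A × 16^1 = 10 × 16 = 160
Position 2: 8 × 16^2 = 8 × 256 = 2048
Position 3: C × 16^3 = 12 × 4096 = 49152
Sum = 5 + 160 + 2048 + 49152
= 51365


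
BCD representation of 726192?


Each digit → 4-bit binary:
  7 → 0111
  2 → 0010
  6 → 0110
  1 → 0001
  9 → 1001
  2 → 0010
= 0111 0010 0110 0001 1001 0010


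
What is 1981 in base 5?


Divide by 5 repeatedly:
1981 ÷ 5 = 396 remainder 1
396 ÷ 5 = 79 remainder 1
79 ÷ 5 = 15 remainder 4
15 ÷ 5 = 3 remainder 0
3 ÷ 5 = 0 remainder 3
Reading remainders bottom-up:
= 30411


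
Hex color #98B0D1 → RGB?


Hex: #98B0D1
R = 98₁₆ = 152
G = B0₁₆ = 176
B = D1₁₆ = 209
= RGB(152, 176, 209)


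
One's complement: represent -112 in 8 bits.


Original: 01110000
Invert all bits:
  bit 0: 0 → 1
  bit 1: 1 → 0
  bit 2: 1 → 0
  bit 3: 1 → 0
  bit 4: 0 → 1
  bit 5: 0 → 1
  bit 6: 0 → 1
  bit 7: 0 → 1
= 10001111


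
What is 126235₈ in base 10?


Positional values:
Position 0: 5 × 8^0 = 5
Position 1: 3 × 8^1 = 24
Position 2: 2 × 8^2 = 128
Position 3: 6 × 8^3 = 3072
Position 4: 2 × 8^4 = 8192
Position 5: 1 × 8^5 = 32768
Sum = 5 + 24 + 128 + 3072 + 8192 + 32768
= 44189


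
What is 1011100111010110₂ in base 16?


Group into 4-bit nibbles: 1011100111010110
  1011 = B
  1001 = 9
  1101 = D
  0110 = 6
= 0xB9D6


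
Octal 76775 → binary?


Each octal digit → 3 binary bits:
  7 = 111
  6 = 110
  7 = 111
  7 = 111
  5 = 101
Concatenate: 111 110 111 111 101
= 111110111111101


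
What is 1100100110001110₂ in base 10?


Positional values:
Bit 1: 1 × 2^1 = 2
Bit 2: 1 × 2^2 = 4
Bit 3: 1 × 2^3 = 8
Bit 7: 1 × 2^7 = 128
Bit 8: 1 × 2^8 = 256
Bit 11: 1 × 2^11 = 2048
Bit 14: 1 × 2^14 = 16384
Bit 15: 1 × 2^15 = 32768
Sum = 2 + 4 + 8 + 128 + 256 + 2048 + 16384 + 32768
= 51598


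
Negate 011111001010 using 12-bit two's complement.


Original: 011111001010
Step 1 - Invert all bits: 100000110101
Step 2 - Add 1: 100000110101 + 1
= 100000110110 (represents -1994)


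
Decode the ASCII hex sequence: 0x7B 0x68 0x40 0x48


Codes (hex): 0x7B 0x68 0x40 0x48
Per-code ASCII lookup:
  0x7B = 123  (special character) → '{'
  0x68 = 104  (range 97-122: lowercase, 104 - 97 = 7) → 'h'
  0x40 = 64  (special character) → '@'
  0x48 = 72  (range 65-90: uppercase, 72 - 65 = 7) → 'H'
= '{h@H'


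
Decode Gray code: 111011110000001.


Gray code: 111011110000001
MSB stays the same: 1
Each subsequent bit = prev_binary XOR current_gray:
  B[1] = 1 XOR 1 = 0
  B[2] = 0 XOR 1 = 1
  B[3] = 1 XOR 0 = 1
  B[4] = 1 XOR 1 = 0
  B[5] = 0 XOR 1 = 1
  B[6] = 1 XOR 1 = 0
  B[7] = 0 XOR 1 = 1
  B[8] = 1 XOR 0 = 1
  B[9] = 1 XOR 0 = 1
  B[10] = 1 XOR 0 = 1
  B[11] = 1 XOR 0 = 1
  B[12] = 1 XOR 0 = 1
  B[13] = 1 XOR 0 = 1
  B[14] = 1 XOR 1 = 0
= 101101011111110 (23294 decimal)


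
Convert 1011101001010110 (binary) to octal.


Group into 3-bit groups: 001011101001010110
  001 = 1
  011 = 3
  101 = 5
  001 = 1
  010 = 2
  110 = 6
= 0o135126


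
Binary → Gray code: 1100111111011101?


Binary: 1100111111011101
Gray code: G = B XOR (B >> 1)
B >> 1 = 0110011111101110
1100111111011101 XOR 0110011111101110:
  1 XOR 0 = 1
  1 XOR 1 = 0
  0 XOR 1 = 1
  0 XOR 0 = 0
  1 XOR 0 = 1
  1 XOR 1 = 0
  1 XOR 1 = 0
  1 XOR 1 = 0
  1 XOR 1 = 0
  1 XOR 1 = 0
  0 XOR 1 = 1
  1 XOR 0 = 1
  1 XOR 1 = 0
  1 XOR 1 = 0
  0 XOR 1 = 1
  1 XOR 0 = 1
= 1010100000110011


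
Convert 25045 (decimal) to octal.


Divide by 8 repeatedly:
25045 ÷ 8 = 3130 remainder 5
3130 ÷ 8 = 391 remainder 2
391 ÷ 8 = 48 remainder 7
48 ÷ 8 = 6 remainder 0
6 ÷ 8 = 0 remainder 6
Reading remainders bottom-up:
= 0o60725


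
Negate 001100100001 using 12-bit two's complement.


Original: 001100100001
Step 1 - Invert all bits: 110011011110
Step 2 - Add 1: 110011011110 + 1
= 110011011111 (represents -801)


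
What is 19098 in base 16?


Divide by 16 repeatedly:
19098 ÷ 16 = 1193 remainder 10 (A)
1193 ÷ 16 = 74 remainder 9 (9)
74 ÷ 16 = 4 remainder 10 (A)
4 ÷ 16 = 0 remainder 4 (4)
Reading remainders bottom-up:
= 0x4A9A


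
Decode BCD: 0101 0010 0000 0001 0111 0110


Each 4-bit group → digit:
  0101 → 5
  0010 → 2
  0000 → 0
  0001 → 1
  0111 → 7
  0110 → 6
= 520176


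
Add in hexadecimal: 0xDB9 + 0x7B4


Align and add column by column (LSB to MSB, each column mod 16 with carry):
  0DB9
+ 07B4
  ----
  col 0: 9(9) + 4(4) + 0 (carry in) = 13 → D(13), carry out 0
  col 1: B(11) + B(11) + 0 (carry in) = 22 → 6(6), carry out 1
  col 2: D(13) + 7(7) + 1 (carry in) = 21 → 5(5), carry out 1
  col 3: 0(0) + 0(0) + 1 (carry in) = 1 → 1(1), carry out 0
Reading digits MSB→LSB: 156D
Strip leading zeros: 156D
= 0x156D


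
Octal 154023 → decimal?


Positional values:
Position 0: 3 × 8^0 = 3
Position 1: 2 × 8^1 = 16
Position 2: 0 × 8^2 = 0
Position 3: 4 × 8^3 = 2048
Position 4: 5 × 8^4 = 20480
Position 5: 1 × 8^5 = 32768
Sum = 3 + 16 + 0 + 2048 + 20480 + 32768
= 55315


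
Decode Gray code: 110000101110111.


Gray code: 110000101110111
MSB stays the same: 1
Each subsequent bit = prev_binary XOR current_gray:
  B[1] = 1 XOR 1 = 0
  B[2] = 0 XOR 0 = 0
  B[3] = 0 XOR 0 = 0
  B[4] = 0 XOR 0 = 0
  B[5] = 0 XOR 0 = 0
  B[6] = 0 XOR 1 = 1
  B[7] = 1 XOR 0 = 1
  B[8] = 1 XOR 1 = 0
  B[9] = 0 XOR 1 = 1
  B[10] = 1 XOR 1 = 0
  B[11] = 0 XOR 0 = 0
  B[12] = 0 XOR 1 = 1
  B[13] = 1 XOR 1 = 0
  B[14] = 0 XOR 1 = 1
= 100000110100101 (16805 decimal)


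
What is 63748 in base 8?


Divide by 8 repeatedly:
63748 ÷ 8 = 7968 remainder 4
7968 ÷ 8 = 996 remainder 0
996 ÷ 8 = 124 remainder 4
124 ÷ 8 = 15 remainder 4
15 ÷ 8 = 1 remainder 7
1 ÷ 8 = 0 remainder 1
Reading remainders bottom-up:
= 0o174404


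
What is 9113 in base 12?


Divide by 12 repeatedly:
9113 ÷ 12 = 759 remainder 5
759 ÷ 12 = 63 remainder 3
63 ÷ 12 = 5 remainder 3
5 ÷ 12 = 0 remainder 5
Reading remainders bottom-up:
= 5335


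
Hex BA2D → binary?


Each hex digit → 4 binary bits:
  B = 1011
  A = 1010
  2 = 0010
  D = 1101
Concatenate: 1011 1010 0010 1101
= 1011101000101101


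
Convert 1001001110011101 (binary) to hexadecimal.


Group into 4-bit nibbles: 1001001110011101
  1001 = 9
  0011 = 3
  1001 = 9
  1101 = D
= 0x939D


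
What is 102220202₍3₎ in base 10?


Positional values (base 3):
  2 × 3^0 = 2 × 1 = 2
  0 × 3^1 = 0 × 3 = 0
  2 × 3^2 = 2 × 9 = 18
  0 × 3^3 = 0 × 27 = 0
  2 × 3^4 = 2 × 81 = 162
  2 × 3^5 = 2 × 243 = 486
  2 × 3^6 = 2 × 729 = 1458
  0 × 3^7 = 0 × 2187 = 0
  1 × 3^8 = 1 × 6561 = 6561
Sum = 2 + 0 + 18 + 0 + 162 + 486 + 1458 + 0 + 6561
= 8687


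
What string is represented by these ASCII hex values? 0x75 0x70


Codes (hex): 0x75 0x70
Per-code ASCII lookup:
  0x75 = 117  (range 97-122: lowercase, 117 - 97 = 20) → 'u'
  0x70 = 112  (range 97-122: lowercase, 112 - 97 = 15) → 'p'
= 'up'


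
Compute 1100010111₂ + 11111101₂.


Align and add column by column (LSB to MSB, carry propagating):
  01100010111
+ 00011111101
  -----------
  col 0: 1 + 1 + 0 (carry in) = 2 → bit 0, carry out 1
  col 1: 1 + 0 + 1 (carry in) = 2 → bit 0, carry out 1
  col 2: 1 + 1 + 1 (carry in) = 3 → bit 1, carry out 1
  col 3: 0 + 1 + 1 (carry in) = 2 → bit 0, carry out 1
  col 4: 1 + 1 + 1 (carry in) = 3 → bit 1, carry out 1
  col 5: 0 + 1 + 1 (carry in) = 2 → bit 0, carry out 1
  col 6: 0 + 1 + 1 (carry in) = 2 → bit 0, carry out 1
  col 7: 0 + 1 + 1 (carry in) = 2 → bit 0, carry out 1
  col 8: 1 + 0 + 1 (carry in) = 2 → bit 0, carry out 1
  col 9: 1 + 0 + 1 (carry in) = 2 → bit 0, carry out 1
  col 10: 0 + 0 + 1 (carry in) = 1 → bit 1, carry out 0
Reading bits MSB→LSB: 10000010100
Strip leading zeros: 10000010100
= 10000010100


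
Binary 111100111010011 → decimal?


Positional values:
Bit 0: 1 × 2^0 = 1
Bit 1: 1 × 2^1 = 2
Bit 4: 1 × 2^4 = 16
Bit 6: 1 × 2^6 = 64
Bit 7: 1 × 2^7 = 128
Bit 8: 1 × 2^8 = 256
Bit 11: 1 × 2^11 = 2048
Bit 12: 1 × 2^12 = 4096
Bit 13: 1 × 2^13 = 8192
Bit 14: 1 × 2^14 = 16384
Sum = 1 + 2 + 16 + 64 + 128 + 256 + 2048 + 4096 + 8192 + 16384
= 31187


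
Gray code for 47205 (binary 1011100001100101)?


Binary: 1011100001100101
Gray code: G = B XOR (B >> 1)
B >> 1 = 0101110000110010
1011100001100101 XOR 0101110000110010:
  1 XOR 0 = 1
  0 XOR 1 = 1
  1 XOR 0 = 1
  1 XOR 1 = 0
  1 XOR 1 = 0
  0 XOR 1 = 1
  0 XOR 0 = 0
  0 XOR 0 = 0
  0 XOR 0 = 0
  1 XOR 0 = 1
  1 XOR 1 = 0
  0 XOR 1 = 1
  0 XOR 0 = 0
  1 XOR 0 = 1
  0 XOR 1 = 1
  1 XOR 0 = 1
= 1110010001010111


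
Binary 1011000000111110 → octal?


Group into 3-bit groups: 001011000000111110
  001 = 1
  011 = 3
  000 = 0
  000 = 0
  111 = 7
  110 = 6
= 0o130076


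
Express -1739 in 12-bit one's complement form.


Original: 011011001011
Invert all bits:
  bit 0: 0 → 1
  bit 1: 1 → 0
  bit 2: 1 → 0
  bit 3: 0 → 1
  bit 4: 1 → 0
  bit 5: 1 → 0
  bit 6: 0 → 1
  bit 7: 0 → 1
  bit 8: 1 → 0
  bit 9: 0 → 1
  bit 10: 1 → 0
  bit 11: 1 → 0
= 100100110100


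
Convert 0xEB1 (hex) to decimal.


Positional values:
Position 0: 1 × 16^0 = 1 × 1 = 1
Position 1: B × 16^1 = 11 × 16 = 176
Position 2: E × 16^2 = 14 × 256 = 3584
Sum = 1 + 176 + 3584
= 3761


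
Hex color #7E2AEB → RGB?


Hex: #7E2AEB
R = 7E₁₆ = 126
G = 2A₁₆ = 42
B = EB₁₆ = 235
= RGB(126, 42, 235)


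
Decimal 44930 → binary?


Divide by 2 repeatedly:
44930 ÷ 2 = 22465 remainder 0
22465 ÷ 2 = 11232 remainder 1
11232 ÷ 2 = 5616 remainder 0
5616 ÷ 2 = 2808 remainder 0
2808 ÷ 2 = 1404 remainder 0
1404 ÷ 2 = 702 remainder 0
702 ÷ 2 = 351 remainder 0
351 ÷ 2 = 175 remainder 1
175 ÷ 2 = 87 remainder 1
87 ÷ 2 = 43 remainder 1
43 ÷ 2 = 21 remainder 1
21 ÷ 2 = 10 remainder 1
10 ÷ 2 = 5 remainder 0
5 ÷ 2 = 2 remainder 1
2 ÷ 2 = 1 remainder 0
1 ÷ 2 = 0 remainder 1
Reading remainders bottom-up:
= 1010111110000010


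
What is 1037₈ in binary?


Each octal digit → 3 binary bits:
  1 = 001
  0 = 000
  3 = 011
  7 = 111
Concatenate: 001 000 011 111
= 001000011111


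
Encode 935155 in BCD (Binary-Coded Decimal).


Each digit → 4-bit binary:
  9 → 1001
  3 → 0011
  5 → 0101
  1 → 0001
  5 → 0101
  5 → 0101
= 1001 0011 0101 0001 0101 0101


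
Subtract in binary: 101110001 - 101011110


Align and subtract column by column (LSB to MSB, borrowing when needed):
  101110001
- 101011110
  ---------
  col 0: (1 - 0 borrow-in) - 0 → 1 - 0 = 1, borrow out 0
  col 1: (0 - 0 borrow-in) - 1 → borrow from next column: (0+2) - 1 = 1, borrow out 1
  col 2: (0 - 1 borrow-in) - 1 → borrow from next column: (-1+2) - 1 = 0, borrow out 1
  col 3: (0 - 1 borrow-in) - 1 → borrow from next column: (-1+2) - 1 = 0, borrow out 1
  col 4: (1 - 1 borrow-in) - 1 → borrow from next column: (0+2) - 1 = 1, borrow out 1
  col 5: (1 - 1 borrow-in) - 0 → 0 - 0 = 0, borrow out 0
  col 6: (1 - 0 borrow-in) - 1 → 1 - 1 = 0, borrow out 0
  col 7: (0 - 0 borrow-in) - 0 → 0 - 0 = 0, borrow out 0
  col 8: (1 - 0 borrow-in) - 1 → 1 - 1 = 0, borrow out 0
Reading bits MSB→LSB: 000010011
Strip leading zeros: 10011
= 10011


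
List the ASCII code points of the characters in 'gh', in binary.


String: 'gh'  (2 characters)
Per-character ASCII lookup:
  'g': lowercase starts at 97: 'g' = 97 + 6 = 103 → 1100111
  'h': lowercase starts at 97: 'h' = 97 + 7 = 104 → 1101000
= 1100111 1101000


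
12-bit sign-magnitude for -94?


Sign bit: 1 (negative)
Magnitude: 94 = 00001011110
= 100001011110


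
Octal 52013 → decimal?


Positional values:
Position 0: 3 × 8^0 = 3
Position 1: 1 × 8^1 = 8
Position 2: 0 × 8^2 = 0
Position 3: 2 × 8^3 = 1024
Position 4: 5 × 8^4 = 20480
Sum = 3 + 8 + 0 + 1024 + 20480
= 21515


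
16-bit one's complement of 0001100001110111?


Original: 0001100001110111
Invert all bits:
  bit 0: 0 → 1
  bit 1: 0 → 1
  bit 2: 0 → 1
  bit 3: 1 → 0
  bit 4: 1 → 0
  bit 5: 0 → 1
  bit 6: 0 → 1
  bit 7: 0 → 1
  bit 8: 0 → 1
  bit 9: 1 → 0
  bit 10: 1 → 0
  bit 11: 1 → 0
  bit 12: 0 → 1
  bit 13: 1 → 0
  bit 14: 1 → 0
  bit 15: 1 → 0
= 1110011110001000


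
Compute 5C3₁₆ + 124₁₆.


Align and add column by column (LSB to MSB, each column mod 16 with carry):
  05C3
+ 0124
  ----
  col 0: 3(3) + 4(4) + 0 (carry in) = 7 → 7(7), carry out 0
  col 1: C(12) + 2(2) + 0 (carry in) = 14 → E(14), carry out 0
  col 2: 5(5) + 1(1) + 0 (carry in) = 6 → 6(6), carry out 0
  col 3: 0(0) + 0(0) + 0 (carry in) = 0 → 0(0), carry out 0
Reading digits MSB→LSB: 06E7
Strip leading zeros: 6E7
= 0x6E7


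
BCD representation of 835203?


Each digit → 4-bit binary:
  8 → 1000
  3 → 0011
  5 → 0101
  2 → 0010
  0 → 0000
  3 → 0011
= 1000 0011 0101 0010 0000 0011


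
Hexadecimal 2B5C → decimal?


Positional values:
Position 0: C × 16^0 = 12 × 1 = 12
Position 1: 5 × 16^1 = 5 × 16 = 80
Position 2: B × 16^2 = 11 × 256 = 2816
Position 3: 2 × 16^3 = 2 × 4096 = 8192
Sum = 12 + 80 + 2816 + 8192
= 11100


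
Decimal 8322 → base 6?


Divide by 6 repeatedly:
8322 ÷ 6 = 1387 remainder 0
1387 ÷ 6 = 231 remainder 1
231 ÷ 6 = 38 remainder 3
38 ÷ 6 = 6 remainder 2
6 ÷ 6 = 1 remainder 0
1 ÷ 6 = 0 remainder 1
Reading remainders bottom-up:
= 102310


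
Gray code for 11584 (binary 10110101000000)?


Binary: 10110101000000
Gray code: G = B XOR (B >> 1)
B >> 1 = 01011010100000
10110101000000 XOR 01011010100000:
  1 XOR 0 = 1
  0 XOR 1 = 1
  1 XOR 0 = 1
  1 XOR 1 = 0
  0 XOR 1 = 1
  1 XOR 0 = 1
  0 XOR 1 = 1
  1 XOR 0 = 1
  0 XOR 1 = 1
  0 XOR 0 = 0
  0 XOR 0 = 0
  0 XOR 0 = 0
  0 XOR 0 = 0
  0 XOR 0 = 0
= 11101111100000


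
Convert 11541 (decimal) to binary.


Divide by 2 repeatedly:
11541 ÷ 2 = 5770 remainder 1
5770 ÷ 2 = 2885 remainder 0
2885 ÷ 2 = 1442 remainder 1
1442 ÷ 2 = 721 remainder 0
721 ÷ 2 = 360 remainder 1
360 ÷ 2 = 180 remainder 0
180 ÷ 2 = 90 remainder 0
90 ÷ 2 = 45 remainder 0
45 ÷ 2 = 22 remainder 1
22 ÷ 2 = 11 remainder 0
11 ÷ 2 = 5 remainder 1
5 ÷ 2 = 2 remainder 1
2 ÷ 2 = 1 remainder 0
1 ÷ 2 = 0 remainder 1
Reading remainders bottom-up:
= 10110100010101


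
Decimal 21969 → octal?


Divide by 8 repeatedly:
21969 ÷ 8 = 2746 remainder 1
2746 ÷ 8 = 343 remainder 2
343 ÷ 8 = 42 remainder 7
42 ÷ 8 = 5 remainder 2
5 ÷ 8 = 0 remainder 5
Reading remainders bottom-up:
= 0o52721


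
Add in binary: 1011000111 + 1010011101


Align and add column by column (LSB to MSB, carry propagating):
  01011000111
+ 01010011101
  -----------
  col 0: 1 + 1 + 0 (carry in) = 2 → bit 0, carry out 1
  col 1: 1 + 0 + 1 (carry in) = 2 → bit 0, carry out 1
  col 2: 1 + 1 + 1 (carry in) = 3 → bit 1, carry out 1
  col 3: 0 + 1 + 1 (carry in) = 2 → bit 0, carry out 1
  col 4: 0 + 1 + 1 (carry in) = 2 → bit 0, carry out 1
  col 5: 0 + 0 + 1 (carry in) = 1 → bit 1, carry out 0
  col 6: 1 + 0 + 0 (carry in) = 1 → bit 1, carry out 0
  col 7: 1 + 1 + 0 (carry in) = 2 → bit 0, carry out 1
  col 8: 0 + 0 + 1 (carry in) = 1 → bit 1, carry out 0
  col 9: 1 + 1 + 0 (carry in) = 2 → bit 0, carry out 1
  col 10: 0 + 0 + 1 (carry in) = 1 → bit 1, carry out 0
Reading bits MSB→LSB: 10101100100
Strip leading zeros: 10101100100
= 10101100100


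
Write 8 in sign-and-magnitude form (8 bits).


Sign bit: 0 (positive)
Magnitude: 8 = 0001000
= 00001000


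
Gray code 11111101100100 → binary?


Gray code: 11111101100100
MSB stays the same: 1
Each subsequent bit = prev_binary XOR current_gray:
  B[1] = 1 XOR 1 = 0
  B[2] = 0 XOR 1 = 1
  B[3] = 1 XOR 1 = 0
  B[4] = 0 XOR 1 = 1
  B[5] = 1 XOR 1 = 0
  B[6] = 0 XOR 0 = 0
  B[7] = 0 XOR 1 = 1
  B[8] = 1 XOR 1 = 0
  B[9] = 0 XOR 0 = 0
  B[10] = 0 XOR 0 = 0
  B[11] = 0 XOR 1 = 1
  B[12] = 1 XOR 0 = 1
  B[13] = 1 XOR 0 = 1
= 10101001000111 (10823 decimal)


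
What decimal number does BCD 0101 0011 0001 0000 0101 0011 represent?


Each 4-bit group → digit:
  0101 → 5
  0011 → 3
  0001 → 1
  0000 → 0
  0101 → 5
  0011 → 3
= 531053


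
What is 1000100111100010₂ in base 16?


Group into 4-bit nibbles: 1000100111100010
  1000 = 8
  1001 = 9
  1110 = E
  0010 = 2
= 0x89E2


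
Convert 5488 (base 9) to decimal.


Positional values (base 9):
  8 × 9^0 = 8 × 1 = 8
  8 × 9^1 = 8 × 9 = 72
  4 × 9^2 = 4 × 81 = 324
  5 × 9^3 = 5 × 729 = 3645
Sum = 8 + 72 + 324 + 3645
= 4049


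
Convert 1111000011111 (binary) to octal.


Group into 3-bit groups: 001111000011111
  001 = 1
  111 = 7
  000 = 0
  011 = 3
  111 = 7
= 0o17037


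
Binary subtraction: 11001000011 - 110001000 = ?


Align and subtract column by column (LSB to MSB, borrowing when needed):
  11001000011
- 00110001000
  -----------
  col 0: (1 - 0 borrow-in) - 0 → 1 - 0 = 1, borrow out 0
  col 1: (1 - 0 borrow-in) - 0 → 1 - 0 = 1, borrow out 0
  col 2: (0 - 0 borrow-in) - 0 → 0 - 0 = 0, borrow out 0
  col 3: (0 - 0 borrow-in) - 1 → borrow from next column: (0+2) - 1 = 1, borrow out 1
  col 4: (0 - 1 borrow-in) - 0 → borrow from next column: (-1+2) - 0 = 1, borrow out 1
  col 5: (0 - 1 borrow-in) - 0 → borrow from next column: (-1+2) - 0 = 1, borrow out 1
  col 6: (1 - 1 borrow-in) - 0 → 0 - 0 = 0, borrow out 0
  col 7: (0 - 0 borrow-in) - 1 → borrow from next column: (0+2) - 1 = 1, borrow out 1
  col 8: (0 - 1 borrow-in) - 1 → borrow from next column: (-1+2) - 1 = 0, borrow out 1
  col 9: (1 - 1 borrow-in) - 0 → 0 - 0 = 0, borrow out 0
  col 10: (1 - 0 borrow-in) - 0 → 1 - 0 = 1, borrow out 0
Reading bits MSB→LSB: 10010111011
Strip leading zeros: 10010111011
= 10010111011


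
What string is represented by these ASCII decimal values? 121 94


Codes (decimal): 121 94
Per-code ASCII lookup:
  121  (range 97-122: lowercase, 121 - 97 = 24) → 'y'
  94  (special character) → '^'
= 'y^'


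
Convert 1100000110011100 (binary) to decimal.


Positional values:
Bit 2: 1 × 2^2 = 4
Bit 3: 1 × 2^3 = 8
Bit 4: 1 × 2^4 = 16
Bit 7: 1 × 2^7 = 128
Bit 8: 1 × 2^8 = 256
Bit 14: 1 × 2^14 = 16384
Bit 15: 1 × 2^15 = 32768
Sum = 4 + 8 + 16 + 128 + 256 + 16384 + 32768
= 49564


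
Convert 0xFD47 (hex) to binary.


Each hex digit → 4 binary bits:
  F = 1111
  D = 1101
  4 = 0100
  7 = 0111
Concatenate: 1111 1101 0100 0111
= 1111110101000111


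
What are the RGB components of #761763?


Hex: #761763
R = 76₁₆ = 118
G = 17₁₆ = 23
B = 63₁₆ = 99
= RGB(118, 23, 99)


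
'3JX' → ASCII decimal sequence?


String: '3JX'  (3 characters)
Per-character ASCII lookup:
  '3': digits start at 48: '3' = 48 + 3 = 51
  'J': uppercase starts at 65: 'J' = 65 + 9 = 74
  'X': uppercase starts at 65: 'X' = 65 + 23 = 88
= 51 74 88


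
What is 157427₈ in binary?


Each octal digit → 3 binary bits:
  1 = 001
  5 = 101
  7 = 111
  4 = 100
  2 = 010
  7 = 111
Concatenate: 001 101 111 100 010 111
= 001101111100010111


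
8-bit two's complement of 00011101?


Original: 00011101
Step 1 - Invert all bits: 11100010
Step 2 - Add 1: 11100010 + 1
= 11100011 (represents -29)


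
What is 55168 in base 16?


Divide by 16 repeatedly:
55168 ÷ 16 = 3448 remainder 0 (0)
3448 ÷ 16 = 215 remainder 8 (8)
215 ÷ 16 = 13 remainder 7 (7)
13 ÷ 16 = 0 remainder 13 (D)
Reading remainders bottom-up:
= 0xD780


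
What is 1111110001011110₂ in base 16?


Group into 4-bit nibbles: 1111110001011110
  1111 = F
  1100 = C
  0101 = 5
  1110 = E
= 0xFC5E


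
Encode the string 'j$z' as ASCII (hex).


String: 'j$z'  (3 characters)
Per-character ASCII lookup:
  'j': lowercase starts at 97: 'j' = 97 + 9 = 106 → 0x6A
  '$': special character: '$' = 36 → 0x24
  'z': lowercase starts at 97: 'z' = 97 + 25 = 122 → 0x7A
= 0x6A 0x24 0x7A


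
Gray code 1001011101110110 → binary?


Gray code: 1001011101110110
MSB stays the same: 1
Each subsequent bit = prev_binary XOR current_gray:
  B[1] = 1 XOR 0 = 1
  B[2] = 1 XOR 0 = 1
  B[3] = 1 XOR 1 = 0
  B[4] = 0 XOR 0 = 0
  B[5] = 0 XOR 1 = 1
  B[6] = 1 XOR 1 = 0
  B[7] = 0 XOR 1 = 1
  B[8] = 1 XOR 0 = 1
  B[9] = 1 XOR 1 = 0
  B[10] = 0 XOR 1 = 1
  B[11] = 1 XOR 1 = 0
  B[12] = 0 XOR 0 = 0
  B[13] = 0 XOR 1 = 1
  B[14] = 1 XOR 1 = 0
  B[15] = 0 XOR 0 = 0
= 1110010110100100 (58788 decimal)


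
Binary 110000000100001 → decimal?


Positional values:
Bit 0: 1 × 2^0 = 1
Bit 5: 1 × 2^5 = 32
Bit 13: 1 × 2^13 = 8192
Bit 14: 1 × 2^14 = 16384
Sum = 1 + 32 + 8192 + 16384
= 24609


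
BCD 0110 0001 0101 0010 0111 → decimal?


Each 4-bit group → digit:
  0110 → 6
  0001 → 1
  0101 → 5
  0010 → 2
  0111 → 7
= 61527


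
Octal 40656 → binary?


Each octal digit → 3 binary bits:
  4 = 100
  0 = 000
  6 = 110
  5 = 101
  6 = 110
Concatenate: 100 000 110 101 110
= 100000110101110


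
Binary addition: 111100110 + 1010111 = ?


Align and add column by column (LSB to MSB, carry propagating):
  0111100110
+ 0001010111
  ----------
  col 0: 0 + 1 + 0 (carry in) = 1 → bit 1, carry out 0
  col 1: 1 + 1 + 0 (carry in) = 2 → bit 0, carry out 1
  col 2: 1 + 1 + 1 (carry in) = 3 → bit 1, carry out 1
  col 3: 0 + 0 + 1 (carry in) = 1 → bit 1, carry out 0
  col 4: 0 + 1 + 0 (carry in) = 1 → bit 1, carry out 0
  col 5: 1 + 0 + 0 (carry in) = 1 → bit 1, carry out 0
  col 6: 1 + 1 + 0 (carry in) = 2 → bit 0, carry out 1
  col 7: 1 + 0 + 1 (carry in) = 2 → bit 0, carry out 1
  col 8: 1 + 0 + 1 (carry in) = 2 → bit 0, carry out 1
  col 9: 0 + 0 + 1 (carry in) = 1 → bit 1, carry out 0
Reading bits MSB→LSB: 1000111101
Strip leading zeros: 1000111101
= 1000111101


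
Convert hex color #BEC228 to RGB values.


Hex: #BEC228
R = BE₁₆ = 190
G = C2₁₆ = 194
B = 28₁₆ = 40
= RGB(190, 194, 40)
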